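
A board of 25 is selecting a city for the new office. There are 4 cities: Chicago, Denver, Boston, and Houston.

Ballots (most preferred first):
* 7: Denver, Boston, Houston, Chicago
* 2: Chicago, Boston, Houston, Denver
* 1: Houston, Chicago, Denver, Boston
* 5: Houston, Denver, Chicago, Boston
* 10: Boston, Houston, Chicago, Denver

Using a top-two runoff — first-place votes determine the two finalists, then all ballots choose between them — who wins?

Denver

Round 1 first-place votes: Chicago 2, Denver 7, Boston 10, Houston 6. Boston and Denver advance.
Runoff: Boston is ranked above Denver on 12 ballots, Denver above Boston on 13.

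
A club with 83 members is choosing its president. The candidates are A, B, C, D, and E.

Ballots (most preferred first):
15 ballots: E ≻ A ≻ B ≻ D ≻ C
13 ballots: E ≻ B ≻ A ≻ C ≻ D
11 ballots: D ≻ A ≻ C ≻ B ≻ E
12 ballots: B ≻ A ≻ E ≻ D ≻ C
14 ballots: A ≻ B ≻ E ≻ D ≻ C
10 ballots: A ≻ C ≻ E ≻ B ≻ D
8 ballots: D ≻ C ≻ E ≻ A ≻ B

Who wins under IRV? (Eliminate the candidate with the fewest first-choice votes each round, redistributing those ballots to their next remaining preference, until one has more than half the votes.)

Round 1: A 24, B 12, C 0, D 19, E 28. C eliminated.
Round 2: A 24, B 12, D 19, E 28. B eliminated.
Round 3: A 36, D 19, E 28. D eliminated.
Round 4: A 47, E 36. A has a majority (≥42).

A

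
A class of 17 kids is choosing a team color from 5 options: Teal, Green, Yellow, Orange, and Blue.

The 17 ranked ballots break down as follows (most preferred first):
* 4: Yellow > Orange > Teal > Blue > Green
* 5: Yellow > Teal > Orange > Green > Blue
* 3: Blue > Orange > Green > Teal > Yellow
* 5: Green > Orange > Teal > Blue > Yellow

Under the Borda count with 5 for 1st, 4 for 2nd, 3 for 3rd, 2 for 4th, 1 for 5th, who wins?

Orange

Teal: 4×3 + 5×4 + 3×2 + 5×3 = 53
Green: 4×1 + 5×2 + 3×3 + 5×5 = 48
Yellow: 4×5 + 5×5 + 3×1 + 5×1 = 53
Orange: 4×4 + 5×3 + 3×4 + 5×4 = 63
Blue: 4×2 + 5×1 + 3×5 + 5×2 = 38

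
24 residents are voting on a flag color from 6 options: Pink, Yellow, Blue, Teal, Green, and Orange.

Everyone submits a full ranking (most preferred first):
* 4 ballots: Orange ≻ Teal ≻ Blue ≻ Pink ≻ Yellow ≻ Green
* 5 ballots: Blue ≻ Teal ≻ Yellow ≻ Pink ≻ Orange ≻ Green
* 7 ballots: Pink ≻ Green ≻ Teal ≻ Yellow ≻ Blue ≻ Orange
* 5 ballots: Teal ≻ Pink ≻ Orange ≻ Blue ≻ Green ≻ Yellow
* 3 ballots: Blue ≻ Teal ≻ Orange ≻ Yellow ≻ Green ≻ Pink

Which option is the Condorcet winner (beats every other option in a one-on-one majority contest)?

Teal vs Pink: 17–7
Teal vs Yellow: 24–0
Teal vs Blue: 16–8
Teal vs Green: 17–7
Teal vs Orange: 20–4
Teal beats every other option.

Teal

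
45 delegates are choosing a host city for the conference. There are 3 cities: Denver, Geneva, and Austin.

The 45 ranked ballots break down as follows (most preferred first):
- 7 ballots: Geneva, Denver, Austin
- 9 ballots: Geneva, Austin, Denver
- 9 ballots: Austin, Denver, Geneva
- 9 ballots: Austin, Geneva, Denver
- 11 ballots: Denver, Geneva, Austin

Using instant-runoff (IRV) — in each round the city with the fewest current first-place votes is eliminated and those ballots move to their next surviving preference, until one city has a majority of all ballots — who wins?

Round 1: Denver 11, Geneva 16, Austin 18. Denver eliminated.
Round 2: Geneva 27, Austin 18. Geneva has a majority (≥23).

Geneva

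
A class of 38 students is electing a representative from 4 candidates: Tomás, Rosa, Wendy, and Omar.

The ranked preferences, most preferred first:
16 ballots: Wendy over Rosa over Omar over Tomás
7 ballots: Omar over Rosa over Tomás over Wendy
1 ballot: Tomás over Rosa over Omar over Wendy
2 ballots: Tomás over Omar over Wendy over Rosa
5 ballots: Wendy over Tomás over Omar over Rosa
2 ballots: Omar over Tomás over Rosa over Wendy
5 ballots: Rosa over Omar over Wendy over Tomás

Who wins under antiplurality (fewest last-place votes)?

Omar

Last-place votes: Tomás 21, Rosa 7, Wendy 10, Omar 0.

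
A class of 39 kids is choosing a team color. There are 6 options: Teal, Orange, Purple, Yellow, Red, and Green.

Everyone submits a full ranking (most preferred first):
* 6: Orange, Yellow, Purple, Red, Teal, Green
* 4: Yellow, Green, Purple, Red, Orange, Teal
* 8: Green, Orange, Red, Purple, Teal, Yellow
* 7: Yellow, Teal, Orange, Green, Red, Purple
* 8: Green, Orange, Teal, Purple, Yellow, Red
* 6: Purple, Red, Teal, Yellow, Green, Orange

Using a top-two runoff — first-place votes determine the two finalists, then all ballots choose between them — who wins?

Yellow

Round 1 first-place votes: Teal 0, Orange 6, Purple 6, Yellow 11, Red 0, Green 16. Green and Yellow advance.
Runoff: Green is ranked above Yellow on 16 ballots, Yellow above Green on 23.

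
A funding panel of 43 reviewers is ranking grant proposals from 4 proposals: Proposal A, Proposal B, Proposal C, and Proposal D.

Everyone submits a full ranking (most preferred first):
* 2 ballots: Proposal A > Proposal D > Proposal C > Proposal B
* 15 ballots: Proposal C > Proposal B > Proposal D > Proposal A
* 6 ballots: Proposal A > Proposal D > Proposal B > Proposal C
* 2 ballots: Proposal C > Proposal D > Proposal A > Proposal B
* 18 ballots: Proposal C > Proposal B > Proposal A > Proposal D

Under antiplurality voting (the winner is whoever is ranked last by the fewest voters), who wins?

Proposal B

Last-place votes: Proposal A 15, Proposal B 4, Proposal C 6, Proposal D 18.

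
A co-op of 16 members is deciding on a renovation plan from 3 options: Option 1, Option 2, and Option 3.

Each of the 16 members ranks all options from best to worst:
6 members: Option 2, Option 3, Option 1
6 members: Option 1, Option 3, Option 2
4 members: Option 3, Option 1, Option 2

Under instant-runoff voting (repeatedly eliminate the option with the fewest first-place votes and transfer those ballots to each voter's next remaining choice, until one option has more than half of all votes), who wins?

Round 1: Option 1 6, Option 2 6, Option 3 4. Option 3 eliminated.
Round 2: Option 1 10, Option 2 6. Option 1 has a majority (≥9).

Option 1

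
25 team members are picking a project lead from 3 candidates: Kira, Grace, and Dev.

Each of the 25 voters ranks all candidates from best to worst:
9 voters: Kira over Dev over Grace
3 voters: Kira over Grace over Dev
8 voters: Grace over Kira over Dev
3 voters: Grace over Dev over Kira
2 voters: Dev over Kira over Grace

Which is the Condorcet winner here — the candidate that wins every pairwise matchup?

Kira vs Grace: 14–11
Kira vs Dev: 20–5
Kira beats every other candidate.

Kira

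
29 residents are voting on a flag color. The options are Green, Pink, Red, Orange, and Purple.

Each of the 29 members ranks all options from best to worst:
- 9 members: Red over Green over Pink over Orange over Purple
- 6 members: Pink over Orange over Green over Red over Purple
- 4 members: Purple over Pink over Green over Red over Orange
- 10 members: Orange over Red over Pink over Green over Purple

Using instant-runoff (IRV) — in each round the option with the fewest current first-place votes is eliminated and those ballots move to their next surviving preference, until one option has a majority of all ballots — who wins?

Pink

Round 1: Green 0, Pink 6, Red 9, Orange 10, Purple 4. Green eliminated.
Round 2: Pink 6, Red 9, Orange 10, Purple 4. Purple eliminated.
Round 3: Pink 10, Red 9, Orange 10. Red eliminated.
Round 4: Pink 19, Orange 10. Pink has a majority (≥15).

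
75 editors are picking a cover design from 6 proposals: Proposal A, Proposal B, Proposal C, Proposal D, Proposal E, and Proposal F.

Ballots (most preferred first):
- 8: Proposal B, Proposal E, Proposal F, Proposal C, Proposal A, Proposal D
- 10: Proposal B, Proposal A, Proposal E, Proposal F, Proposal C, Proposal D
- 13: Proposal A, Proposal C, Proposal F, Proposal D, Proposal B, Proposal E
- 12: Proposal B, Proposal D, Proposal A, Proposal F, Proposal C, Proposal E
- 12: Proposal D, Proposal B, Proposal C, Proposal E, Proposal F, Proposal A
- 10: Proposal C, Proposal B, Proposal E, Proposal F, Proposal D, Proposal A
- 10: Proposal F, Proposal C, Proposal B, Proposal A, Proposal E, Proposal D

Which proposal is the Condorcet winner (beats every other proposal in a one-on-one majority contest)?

Proposal B

Proposal B vs Proposal A: 62–13
Proposal B vs Proposal C: 42–33
Proposal B vs Proposal D: 50–25
Proposal B vs Proposal E: 75–0
Proposal B vs Proposal F: 52–23
Proposal B beats every other proposal.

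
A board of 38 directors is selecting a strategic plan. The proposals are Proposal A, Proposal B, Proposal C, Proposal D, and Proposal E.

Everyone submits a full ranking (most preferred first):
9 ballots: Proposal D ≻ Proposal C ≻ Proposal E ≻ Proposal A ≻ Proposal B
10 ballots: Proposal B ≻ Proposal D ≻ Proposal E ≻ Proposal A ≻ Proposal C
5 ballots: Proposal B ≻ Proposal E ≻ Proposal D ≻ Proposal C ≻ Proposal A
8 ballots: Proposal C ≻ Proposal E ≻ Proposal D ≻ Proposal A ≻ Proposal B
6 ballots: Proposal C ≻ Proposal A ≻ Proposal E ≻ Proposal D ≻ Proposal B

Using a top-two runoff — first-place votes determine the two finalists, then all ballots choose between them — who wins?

Proposal C

Round 1 first-place votes: Proposal A 0, Proposal B 15, Proposal C 14, Proposal D 9, Proposal E 0. Proposal B and Proposal C advance.
Runoff: Proposal B is ranked above Proposal C on 15 ballots, Proposal C above Proposal B on 23.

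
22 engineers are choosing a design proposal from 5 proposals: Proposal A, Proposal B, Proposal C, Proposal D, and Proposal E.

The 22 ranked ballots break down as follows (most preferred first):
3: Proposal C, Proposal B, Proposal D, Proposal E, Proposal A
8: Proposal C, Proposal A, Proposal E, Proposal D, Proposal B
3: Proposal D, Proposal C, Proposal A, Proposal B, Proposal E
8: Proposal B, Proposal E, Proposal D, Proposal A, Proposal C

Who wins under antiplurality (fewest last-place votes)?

Last-place votes: Proposal A 3, Proposal B 8, Proposal C 8, Proposal D 0, Proposal E 3.

Proposal D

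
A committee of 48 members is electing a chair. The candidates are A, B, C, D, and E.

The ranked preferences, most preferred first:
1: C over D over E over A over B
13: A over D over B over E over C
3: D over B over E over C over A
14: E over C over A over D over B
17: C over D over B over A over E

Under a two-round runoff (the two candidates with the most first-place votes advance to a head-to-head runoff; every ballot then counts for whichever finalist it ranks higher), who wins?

E

Round 1 first-place votes: A 13, B 0, C 18, D 3, E 14. C and E advance.
Runoff: C is ranked above E on 18 ballots, E above C on 30.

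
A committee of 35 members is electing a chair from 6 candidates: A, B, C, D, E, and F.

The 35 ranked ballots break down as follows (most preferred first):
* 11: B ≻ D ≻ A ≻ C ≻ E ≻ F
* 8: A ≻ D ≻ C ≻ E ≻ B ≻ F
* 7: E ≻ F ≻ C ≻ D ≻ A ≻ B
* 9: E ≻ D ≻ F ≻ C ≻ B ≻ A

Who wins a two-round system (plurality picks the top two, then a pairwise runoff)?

E

Round 1 first-place votes: A 8, B 11, C 0, D 0, E 16, F 0. E and B advance.
Runoff: E is ranked above B on 24 ballots, B above E on 11.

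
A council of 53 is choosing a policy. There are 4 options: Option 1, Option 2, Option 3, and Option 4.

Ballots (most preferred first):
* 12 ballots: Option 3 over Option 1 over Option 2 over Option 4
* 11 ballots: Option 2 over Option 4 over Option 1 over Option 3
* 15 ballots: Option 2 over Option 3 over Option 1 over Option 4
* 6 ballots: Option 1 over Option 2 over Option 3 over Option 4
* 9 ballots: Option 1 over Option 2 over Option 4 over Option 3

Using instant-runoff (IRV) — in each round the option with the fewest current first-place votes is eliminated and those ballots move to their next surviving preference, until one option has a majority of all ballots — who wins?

Option 1

Round 1: Option 1 15, Option 2 26, Option 3 12, Option 4 0. Option 4 eliminated.
Round 2: Option 1 15, Option 2 26, Option 3 12. Option 3 eliminated.
Round 3: Option 1 27, Option 2 26. Option 1 has a majority (≥27).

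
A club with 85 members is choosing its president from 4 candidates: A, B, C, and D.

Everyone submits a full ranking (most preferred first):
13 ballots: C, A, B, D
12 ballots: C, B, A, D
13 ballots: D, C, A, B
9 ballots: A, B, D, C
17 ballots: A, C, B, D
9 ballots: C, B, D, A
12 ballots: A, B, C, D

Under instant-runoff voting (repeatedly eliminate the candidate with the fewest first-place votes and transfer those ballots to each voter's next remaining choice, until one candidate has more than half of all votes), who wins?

C

Round 1: A 38, B 0, C 34, D 13. B eliminated.
Round 2: A 38, C 34, D 13. D eliminated.
Round 3: A 38, C 47. C has a majority (≥43).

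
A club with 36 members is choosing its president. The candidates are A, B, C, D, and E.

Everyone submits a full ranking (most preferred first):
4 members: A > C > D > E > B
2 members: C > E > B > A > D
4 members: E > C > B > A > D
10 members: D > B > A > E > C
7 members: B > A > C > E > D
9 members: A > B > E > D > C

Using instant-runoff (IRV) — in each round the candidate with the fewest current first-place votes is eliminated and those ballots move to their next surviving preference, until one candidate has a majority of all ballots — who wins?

Round 1: A 13, B 7, C 2, D 10, E 4. C eliminated.
Round 2: A 13, B 7, D 10, E 6. E eliminated.
Round 3: A 13, B 13, D 10. D eliminated.
Round 4: A 13, B 23. B has a majority (≥19).

B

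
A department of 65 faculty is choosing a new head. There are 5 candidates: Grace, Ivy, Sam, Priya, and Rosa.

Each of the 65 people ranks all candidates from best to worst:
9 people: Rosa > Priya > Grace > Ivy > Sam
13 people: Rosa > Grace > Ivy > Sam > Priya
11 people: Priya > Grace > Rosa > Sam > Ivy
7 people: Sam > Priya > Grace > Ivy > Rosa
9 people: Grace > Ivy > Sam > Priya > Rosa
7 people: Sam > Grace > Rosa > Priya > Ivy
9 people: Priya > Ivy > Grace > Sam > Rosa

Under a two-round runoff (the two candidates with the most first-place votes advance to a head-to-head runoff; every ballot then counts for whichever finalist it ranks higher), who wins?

Round 1 first-place votes: Grace 9, Ivy 0, Sam 14, Priya 20, Rosa 22. Rosa and Priya advance.
Runoff: Rosa is ranked above Priya on 29 ballots, Priya above Rosa on 36.

Priya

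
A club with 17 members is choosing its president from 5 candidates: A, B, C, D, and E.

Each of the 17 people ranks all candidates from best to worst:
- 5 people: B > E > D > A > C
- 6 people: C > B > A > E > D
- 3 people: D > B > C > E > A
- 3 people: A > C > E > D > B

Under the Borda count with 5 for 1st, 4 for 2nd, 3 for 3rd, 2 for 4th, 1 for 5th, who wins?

B

A: 5×2 + 6×3 + 3×1 + 3×5 = 46
B: 5×5 + 6×4 + 3×4 + 3×1 = 64
C: 5×1 + 6×5 + 3×3 + 3×4 = 56
D: 5×3 + 6×1 + 3×5 + 3×2 = 42
E: 5×4 + 6×2 + 3×2 + 3×3 = 47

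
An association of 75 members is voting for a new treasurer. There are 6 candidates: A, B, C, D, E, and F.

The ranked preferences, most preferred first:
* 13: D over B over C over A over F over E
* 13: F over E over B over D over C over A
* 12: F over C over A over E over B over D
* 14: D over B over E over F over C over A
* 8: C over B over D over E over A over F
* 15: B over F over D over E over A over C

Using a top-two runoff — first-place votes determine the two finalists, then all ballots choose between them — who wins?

F

Round 1 first-place votes: A 0, B 15, C 8, D 27, E 0, F 25. D and F advance.
Runoff: D is ranked above F on 35 ballots, F above D on 40.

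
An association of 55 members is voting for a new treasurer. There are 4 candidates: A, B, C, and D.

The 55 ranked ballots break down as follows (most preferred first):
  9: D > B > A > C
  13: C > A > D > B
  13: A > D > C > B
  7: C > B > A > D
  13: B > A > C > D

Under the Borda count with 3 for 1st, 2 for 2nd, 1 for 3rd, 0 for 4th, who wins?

A

A: 9×1 + 13×2 + 13×3 + 7×1 + 13×2 = 107
B: 9×2 + 13×0 + 13×0 + 7×2 + 13×3 = 71
C: 9×0 + 13×3 + 13×1 + 7×3 + 13×1 = 86
D: 9×3 + 13×1 + 13×2 + 7×0 + 13×0 = 66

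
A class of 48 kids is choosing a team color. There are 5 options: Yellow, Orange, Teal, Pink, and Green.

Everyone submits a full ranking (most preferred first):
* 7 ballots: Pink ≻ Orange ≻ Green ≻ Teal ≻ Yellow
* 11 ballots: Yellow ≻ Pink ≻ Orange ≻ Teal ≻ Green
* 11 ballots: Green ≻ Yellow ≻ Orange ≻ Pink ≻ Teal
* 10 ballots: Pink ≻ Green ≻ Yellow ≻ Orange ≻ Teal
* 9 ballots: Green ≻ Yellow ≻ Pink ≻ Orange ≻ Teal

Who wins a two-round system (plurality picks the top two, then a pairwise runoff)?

Pink

Round 1 first-place votes: Yellow 11, Orange 0, Teal 0, Pink 17, Green 20. Green and Pink advance.
Runoff: Green is ranked above Pink on 20 ballots, Pink above Green on 28.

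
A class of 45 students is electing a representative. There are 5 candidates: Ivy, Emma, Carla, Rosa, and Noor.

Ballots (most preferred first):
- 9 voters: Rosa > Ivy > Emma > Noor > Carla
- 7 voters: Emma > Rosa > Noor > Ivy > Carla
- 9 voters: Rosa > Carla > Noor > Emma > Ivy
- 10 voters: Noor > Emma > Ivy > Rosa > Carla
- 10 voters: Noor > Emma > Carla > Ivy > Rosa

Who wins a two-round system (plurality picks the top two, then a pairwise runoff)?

Round 1 first-place votes: Ivy 0, Emma 7, Carla 0, Rosa 18, Noor 20. Noor and Rosa advance.
Runoff: Noor is ranked above Rosa on 20 ballots, Rosa above Noor on 25.

Rosa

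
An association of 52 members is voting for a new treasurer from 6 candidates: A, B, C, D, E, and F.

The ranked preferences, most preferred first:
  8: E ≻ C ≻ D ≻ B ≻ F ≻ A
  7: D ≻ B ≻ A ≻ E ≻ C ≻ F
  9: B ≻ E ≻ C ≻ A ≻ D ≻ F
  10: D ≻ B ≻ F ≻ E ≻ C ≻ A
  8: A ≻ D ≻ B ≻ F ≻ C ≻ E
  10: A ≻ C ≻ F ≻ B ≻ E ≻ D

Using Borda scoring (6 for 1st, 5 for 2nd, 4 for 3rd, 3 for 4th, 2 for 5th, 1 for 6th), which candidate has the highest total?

A: 8×1 + 7×4 + 9×3 + 10×1 + 8×6 + 10×6 = 181
B: 8×3 + 7×5 + 9×6 + 10×5 + 8×4 + 10×3 = 225
C: 8×5 + 7×2 + 9×4 + 10×2 + 8×2 + 10×5 = 176
D: 8×4 + 7×6 + 9×2 + 10×6 + 8×5 + 10×1 = 202
E: 8×6 + 7×3 + 9×5 + 10×3 + 8×1 + 10×2 = 172
F: 8×2 + 7×1 + 9×1 + 10×4 + 8×3 + 10×4 = 136

B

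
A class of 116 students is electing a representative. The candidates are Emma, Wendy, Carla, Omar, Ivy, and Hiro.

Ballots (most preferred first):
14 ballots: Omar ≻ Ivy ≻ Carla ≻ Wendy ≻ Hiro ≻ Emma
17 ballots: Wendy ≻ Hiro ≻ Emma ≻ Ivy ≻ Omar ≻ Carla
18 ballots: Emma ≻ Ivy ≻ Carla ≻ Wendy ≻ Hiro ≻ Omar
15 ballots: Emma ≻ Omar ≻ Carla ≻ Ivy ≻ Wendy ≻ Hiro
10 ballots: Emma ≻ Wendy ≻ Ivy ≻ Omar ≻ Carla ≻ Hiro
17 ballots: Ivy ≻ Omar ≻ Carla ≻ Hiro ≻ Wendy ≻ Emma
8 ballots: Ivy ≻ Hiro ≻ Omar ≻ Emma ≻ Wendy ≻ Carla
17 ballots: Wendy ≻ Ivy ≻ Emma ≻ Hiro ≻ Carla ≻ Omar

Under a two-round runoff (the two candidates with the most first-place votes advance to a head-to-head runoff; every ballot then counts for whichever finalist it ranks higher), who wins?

Round 1 first-place votes: Emma 43, Wendy 34, Carla 0, Omar 14, Ivy 25, Hiro 0. Emma and Wendy advance.
Runoff: Emma is ranked above Wendy on 51 ballots, Wendy above Emma on 65.

Wendy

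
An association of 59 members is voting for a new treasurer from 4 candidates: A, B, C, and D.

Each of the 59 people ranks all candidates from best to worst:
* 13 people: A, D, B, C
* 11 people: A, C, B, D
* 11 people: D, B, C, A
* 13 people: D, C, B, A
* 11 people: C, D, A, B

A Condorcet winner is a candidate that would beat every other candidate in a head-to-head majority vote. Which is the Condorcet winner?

D

D vs A: 35–24
D vs B: 48–11
D vs C: 37–22
D beats every other candidate.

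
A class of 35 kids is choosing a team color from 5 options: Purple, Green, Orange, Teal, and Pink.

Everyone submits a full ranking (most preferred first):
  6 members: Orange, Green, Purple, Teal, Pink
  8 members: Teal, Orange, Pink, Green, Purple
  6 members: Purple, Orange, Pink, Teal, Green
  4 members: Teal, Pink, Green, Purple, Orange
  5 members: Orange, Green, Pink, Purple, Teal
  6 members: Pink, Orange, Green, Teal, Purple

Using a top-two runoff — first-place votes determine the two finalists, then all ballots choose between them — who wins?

Round 1 first-place votes: Purple 6, Green 0, Orange 11, Teal 12, Pink 6. Teal and Orange advance.
Runoff: Teal is ranked above Orange on 12 ballots, Orange above Teal on 23.

Orange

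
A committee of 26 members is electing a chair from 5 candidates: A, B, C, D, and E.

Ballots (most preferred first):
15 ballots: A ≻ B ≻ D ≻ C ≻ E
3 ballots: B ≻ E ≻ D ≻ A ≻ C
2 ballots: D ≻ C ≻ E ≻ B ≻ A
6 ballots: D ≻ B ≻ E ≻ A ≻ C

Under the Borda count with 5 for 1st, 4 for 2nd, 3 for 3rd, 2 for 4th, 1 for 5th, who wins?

B

A: 15×5 + 3×2 + 2×1 + 6×2 = 95
B: 15×4 + 3×5 + 2×2 + 6×4 = 103
C: 15×2 + 3×1 + 2×4 + 6×1 = 47
D: 15×3 + 3×3 + 2×5 + 6×5 = 94
E: 15×1 + 3×4 + 2×3 + 6×3 = 51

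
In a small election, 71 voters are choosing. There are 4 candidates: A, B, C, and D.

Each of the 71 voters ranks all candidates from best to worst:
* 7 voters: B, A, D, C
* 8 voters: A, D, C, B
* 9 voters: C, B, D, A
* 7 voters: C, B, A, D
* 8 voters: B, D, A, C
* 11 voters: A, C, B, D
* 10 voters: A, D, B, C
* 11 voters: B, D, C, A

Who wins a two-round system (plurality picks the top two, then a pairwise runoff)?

B

Round 1 first-place votes: A 29, B 26, C 16, D 0. A and B advance.
Runoff: A is ranked above B on 29 ballots, B above A on 42.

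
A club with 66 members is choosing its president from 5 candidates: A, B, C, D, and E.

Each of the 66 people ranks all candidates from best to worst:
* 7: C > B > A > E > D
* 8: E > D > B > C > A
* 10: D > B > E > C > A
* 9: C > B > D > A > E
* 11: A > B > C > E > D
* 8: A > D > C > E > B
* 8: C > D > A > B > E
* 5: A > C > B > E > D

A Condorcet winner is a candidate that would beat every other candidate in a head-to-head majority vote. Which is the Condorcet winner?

C

C vs A: 42–24
C vs B: 37–29
C vs D: 40–26
C vs E: 48–18
C beats every other candidate.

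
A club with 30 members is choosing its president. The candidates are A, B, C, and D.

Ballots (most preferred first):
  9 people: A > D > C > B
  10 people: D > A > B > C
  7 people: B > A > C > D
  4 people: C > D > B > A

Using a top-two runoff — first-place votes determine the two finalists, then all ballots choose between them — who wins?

A

Round 1 first-place votes: A 9, B 7, C 4, D 10. D and A advance.
Runoff: D is ranked above A on 14 ballots, A above D on 16.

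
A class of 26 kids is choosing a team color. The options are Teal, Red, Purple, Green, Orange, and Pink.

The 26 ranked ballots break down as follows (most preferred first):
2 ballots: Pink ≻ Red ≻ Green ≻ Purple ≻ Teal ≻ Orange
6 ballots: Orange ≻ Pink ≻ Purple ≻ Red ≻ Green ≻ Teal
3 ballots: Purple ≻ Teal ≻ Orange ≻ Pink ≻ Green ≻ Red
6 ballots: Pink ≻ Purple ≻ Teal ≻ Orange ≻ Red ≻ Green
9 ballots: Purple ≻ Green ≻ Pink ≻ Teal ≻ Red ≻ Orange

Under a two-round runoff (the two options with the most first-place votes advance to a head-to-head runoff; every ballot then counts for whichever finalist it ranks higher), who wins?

Pink

Round 1 first-place votes: Teal 0, Red 0, Purple 12, Green 0, Orange 6, Pink 8. Purple and Pink advance.
Runoff: Purple is ranked above Pink on 12 ballots, Pink above Purple on 14.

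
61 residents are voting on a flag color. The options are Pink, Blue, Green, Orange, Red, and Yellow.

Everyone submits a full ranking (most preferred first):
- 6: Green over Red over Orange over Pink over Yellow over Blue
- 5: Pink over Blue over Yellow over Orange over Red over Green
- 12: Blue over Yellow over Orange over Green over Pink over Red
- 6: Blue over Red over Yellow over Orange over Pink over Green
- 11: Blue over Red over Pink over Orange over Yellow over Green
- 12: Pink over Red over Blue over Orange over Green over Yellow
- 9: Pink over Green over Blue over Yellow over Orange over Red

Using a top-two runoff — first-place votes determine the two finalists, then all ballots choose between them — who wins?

Round 1 first-place votes: Pink 26, Blue 29, Green 6, Orange 0, Red 0, Yellow 0. Blue and Pink advance.
Runoff: Blue is ranked above Pink on 29 ballots, Pink above Blue on 32.

Pink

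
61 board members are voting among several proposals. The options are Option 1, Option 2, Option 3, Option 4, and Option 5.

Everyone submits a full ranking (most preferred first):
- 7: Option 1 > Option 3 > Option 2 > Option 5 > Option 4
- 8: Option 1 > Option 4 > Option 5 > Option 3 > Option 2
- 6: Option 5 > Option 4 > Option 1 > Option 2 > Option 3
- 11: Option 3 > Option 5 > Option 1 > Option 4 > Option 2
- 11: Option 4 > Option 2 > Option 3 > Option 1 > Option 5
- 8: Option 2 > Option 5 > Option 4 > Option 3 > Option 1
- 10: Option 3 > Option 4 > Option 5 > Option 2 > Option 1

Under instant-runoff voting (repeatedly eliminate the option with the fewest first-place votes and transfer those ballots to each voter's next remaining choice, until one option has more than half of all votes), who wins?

Round 1: Option 1 15, Option 2 8, Option 3 21, Option 4 11, Option 5 6. Option 5 eliminated.
Round 2: Option 1 15, Option 2 8, Option 3 21, Option 4 17. Option 2 eliminated.
Round 3: Option 1 15, Option 3 21, Option 4 25. Option 1 eliminated.
Round 4: Option 3 28, Option 4 33. Option 4 has a majority (≥31).

Option 4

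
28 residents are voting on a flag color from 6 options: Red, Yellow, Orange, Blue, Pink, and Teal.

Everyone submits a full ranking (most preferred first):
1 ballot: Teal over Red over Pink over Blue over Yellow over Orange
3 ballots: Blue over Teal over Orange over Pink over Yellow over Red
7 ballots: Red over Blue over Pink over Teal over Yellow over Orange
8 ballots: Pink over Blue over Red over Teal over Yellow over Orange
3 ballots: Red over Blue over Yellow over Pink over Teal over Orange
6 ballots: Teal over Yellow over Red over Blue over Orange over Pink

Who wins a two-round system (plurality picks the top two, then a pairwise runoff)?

Round 1 first-place votes: Red 10, Yellow 0, Orange 0, Blue 3, Pink 8, Teal 7. Red and Pink advance.
Runoff: Red is ranked above Pink on 17 ballots, Pink above Red on 11.

Red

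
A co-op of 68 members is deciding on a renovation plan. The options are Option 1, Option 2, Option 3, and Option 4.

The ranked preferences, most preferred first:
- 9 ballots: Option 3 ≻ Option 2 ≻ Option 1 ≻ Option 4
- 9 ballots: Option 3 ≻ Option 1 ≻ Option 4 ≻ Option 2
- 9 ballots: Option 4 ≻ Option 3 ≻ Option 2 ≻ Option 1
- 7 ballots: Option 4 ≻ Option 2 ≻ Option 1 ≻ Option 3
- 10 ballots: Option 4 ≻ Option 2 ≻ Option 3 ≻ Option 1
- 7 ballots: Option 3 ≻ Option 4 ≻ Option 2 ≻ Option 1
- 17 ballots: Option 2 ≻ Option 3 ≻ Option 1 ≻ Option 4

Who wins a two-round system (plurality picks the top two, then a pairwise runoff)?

Round 1 first-place votes: Option 1 0, Option 2 17, Option 3 25, Option 4 26. Option 4 and Option 3 advance.
Runoff: Option 4 is ranked above Option 3 on 26 ballots, Option 3 above Option 4 on 42.

Option 3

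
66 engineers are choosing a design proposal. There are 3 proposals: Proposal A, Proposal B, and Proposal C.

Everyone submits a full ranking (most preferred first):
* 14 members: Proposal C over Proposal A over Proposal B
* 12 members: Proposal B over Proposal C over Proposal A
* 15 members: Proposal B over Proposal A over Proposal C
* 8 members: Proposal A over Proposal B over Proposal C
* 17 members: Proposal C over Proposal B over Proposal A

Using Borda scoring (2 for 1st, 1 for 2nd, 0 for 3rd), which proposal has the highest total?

Proposal A: 14×1 + 12×0 + 15×1 + 8×2 + 17×0 = 45
Proposal B: 14×0 + 12×2 + 15×2 + 8×1 + 17×1 = 79
Proposal C: 14×2 + 12×1 + 15×0 + 8×0 + 17×2 = 74

Proposal B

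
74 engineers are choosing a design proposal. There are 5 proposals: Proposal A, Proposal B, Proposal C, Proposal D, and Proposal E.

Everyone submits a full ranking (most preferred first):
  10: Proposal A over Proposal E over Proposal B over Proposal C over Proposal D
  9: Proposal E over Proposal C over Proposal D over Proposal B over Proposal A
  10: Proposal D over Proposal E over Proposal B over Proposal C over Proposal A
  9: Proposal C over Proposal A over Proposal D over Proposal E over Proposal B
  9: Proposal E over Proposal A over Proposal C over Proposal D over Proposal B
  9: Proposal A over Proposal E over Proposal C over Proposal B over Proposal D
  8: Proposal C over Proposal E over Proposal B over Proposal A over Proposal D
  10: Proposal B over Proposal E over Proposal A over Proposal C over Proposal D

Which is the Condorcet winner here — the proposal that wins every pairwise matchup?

Proposal E vs Proposal A: 46–28
Proposal E vs Proposal B: 64–10
Proposal E vs Proposal C: 57–17
Proposal E vs Proposal D: 55–19
Proposal E beats every other proposal.

Proposal E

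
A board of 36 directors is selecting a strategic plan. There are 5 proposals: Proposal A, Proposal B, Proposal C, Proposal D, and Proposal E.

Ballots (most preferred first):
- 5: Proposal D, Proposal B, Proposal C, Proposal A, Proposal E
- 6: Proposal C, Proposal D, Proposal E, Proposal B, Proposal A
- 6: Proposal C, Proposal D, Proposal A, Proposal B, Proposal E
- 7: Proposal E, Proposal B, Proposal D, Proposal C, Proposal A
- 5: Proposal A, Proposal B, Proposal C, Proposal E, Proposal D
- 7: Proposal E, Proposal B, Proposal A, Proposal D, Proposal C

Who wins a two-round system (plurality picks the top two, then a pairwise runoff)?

Proposal C

Round 1 first-place votes: Proposal A 5, Proposal B 0, Proposal C 12, Proposal D 5, Proposal E 14. Proposal E and Proposal C advance.
Runoff: Proposal E is ranked above Proposal C on 14 ballots, Proposal C above Proposal E on 22.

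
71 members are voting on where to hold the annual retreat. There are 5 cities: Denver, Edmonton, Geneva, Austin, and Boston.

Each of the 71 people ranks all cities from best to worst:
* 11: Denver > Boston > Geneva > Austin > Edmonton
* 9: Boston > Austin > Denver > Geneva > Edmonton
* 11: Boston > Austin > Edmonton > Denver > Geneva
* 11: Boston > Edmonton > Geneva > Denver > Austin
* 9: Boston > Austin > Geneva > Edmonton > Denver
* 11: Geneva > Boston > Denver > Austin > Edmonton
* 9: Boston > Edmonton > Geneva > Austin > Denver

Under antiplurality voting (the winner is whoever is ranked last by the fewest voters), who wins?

Last-place votes: Denver 18, Edmonton 31, Geneva 11, Austin 11, Boston 0.

Boston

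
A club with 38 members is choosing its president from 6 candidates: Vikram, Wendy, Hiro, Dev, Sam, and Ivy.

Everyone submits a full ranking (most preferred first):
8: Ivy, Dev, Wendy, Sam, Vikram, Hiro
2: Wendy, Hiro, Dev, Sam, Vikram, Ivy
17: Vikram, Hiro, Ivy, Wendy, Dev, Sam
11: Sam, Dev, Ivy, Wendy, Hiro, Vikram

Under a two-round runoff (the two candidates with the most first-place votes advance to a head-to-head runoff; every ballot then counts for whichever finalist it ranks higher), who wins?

Sam

Round 1 first-place votes: Vikram 17, Wendy 2, Hiro 0, Dev 0, Sam 11, Ivy 8. Vikram and Sam advance.
Runoff: Vikram is ranked above Sam on 17 ballots, Sam above Vikram on 21.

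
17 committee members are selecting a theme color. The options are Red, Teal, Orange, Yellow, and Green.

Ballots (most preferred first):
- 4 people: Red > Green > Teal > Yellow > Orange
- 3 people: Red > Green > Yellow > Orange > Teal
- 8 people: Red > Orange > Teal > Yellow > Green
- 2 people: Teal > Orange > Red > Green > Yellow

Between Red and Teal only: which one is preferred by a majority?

Red

Red is ranked above Teal on 15 ballots; Teal above Red on 2.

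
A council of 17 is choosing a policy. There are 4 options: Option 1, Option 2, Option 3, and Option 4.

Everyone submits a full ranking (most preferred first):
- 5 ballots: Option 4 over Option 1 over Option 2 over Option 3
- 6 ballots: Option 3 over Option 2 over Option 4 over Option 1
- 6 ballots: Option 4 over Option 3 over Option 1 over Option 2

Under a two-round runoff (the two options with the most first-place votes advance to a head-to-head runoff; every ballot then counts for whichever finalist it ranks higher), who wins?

Option 4

Round 1 first-place votes: Option 1 0, Option 2 0, Option 3 6, Option 4 11. Option 4 and Option 3 advance.
Runoff: Option 4 is ranked above Option 3 on 11 ballots, Option 3 above Option 4 on 6.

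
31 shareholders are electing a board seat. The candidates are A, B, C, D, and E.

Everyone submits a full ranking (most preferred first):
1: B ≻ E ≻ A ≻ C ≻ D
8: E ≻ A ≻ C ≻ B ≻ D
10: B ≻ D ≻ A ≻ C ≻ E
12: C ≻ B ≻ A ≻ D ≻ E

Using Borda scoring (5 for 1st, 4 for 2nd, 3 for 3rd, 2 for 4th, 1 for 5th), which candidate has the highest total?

A: 1×3 + 8×4 + 10×3 + 12×3 = 101
B: 1×5 + 8×2 + 10×5 + 12×4 = 119
C: 1×2 + 8×3 + 10×2 + 12×5 = 106
D: 1×1 + 8×1 + 10×4 + 12×2 = 73
E: 1×4 + 8×5 + 10×1 + 12×1 = 66

B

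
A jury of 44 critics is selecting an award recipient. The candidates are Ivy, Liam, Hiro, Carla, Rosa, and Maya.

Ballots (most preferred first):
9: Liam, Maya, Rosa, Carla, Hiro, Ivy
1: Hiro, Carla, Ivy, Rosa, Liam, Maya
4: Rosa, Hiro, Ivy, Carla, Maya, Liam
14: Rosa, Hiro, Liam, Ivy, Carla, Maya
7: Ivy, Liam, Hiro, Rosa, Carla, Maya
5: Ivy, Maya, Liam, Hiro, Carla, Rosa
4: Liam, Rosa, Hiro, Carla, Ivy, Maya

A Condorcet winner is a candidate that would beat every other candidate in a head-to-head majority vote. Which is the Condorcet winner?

Liam vs Ivy: 27–17
Liam vs Hiro: 25–19
Liam vs Carla: 39–5
Liam vs Rosa: 25–19
Liam vs Maya: 35–9
Liam beats every other candidate.

Liam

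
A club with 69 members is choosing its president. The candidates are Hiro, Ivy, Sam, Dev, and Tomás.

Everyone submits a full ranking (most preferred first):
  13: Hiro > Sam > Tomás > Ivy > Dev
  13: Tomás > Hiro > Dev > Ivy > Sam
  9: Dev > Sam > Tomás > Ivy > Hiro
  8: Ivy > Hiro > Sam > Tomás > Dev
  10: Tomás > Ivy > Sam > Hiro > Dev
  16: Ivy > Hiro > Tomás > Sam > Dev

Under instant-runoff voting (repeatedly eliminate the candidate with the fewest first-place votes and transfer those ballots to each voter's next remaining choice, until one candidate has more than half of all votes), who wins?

Tomás

Round 1: Hiro 13, Ivy 24, Sam 0, Dev 9, Tomás 23. Sam eliminated.
Round 2: Hiro 13, Ivy 24, Dev 9, Tomás 23. Dev eliminated.
Round 3: Hiro 13, Ivy 24, Tomás 32. Hiro eliminated.
Round 4: Ivy 24, Tomás 45. Tomás has a majority (≥35).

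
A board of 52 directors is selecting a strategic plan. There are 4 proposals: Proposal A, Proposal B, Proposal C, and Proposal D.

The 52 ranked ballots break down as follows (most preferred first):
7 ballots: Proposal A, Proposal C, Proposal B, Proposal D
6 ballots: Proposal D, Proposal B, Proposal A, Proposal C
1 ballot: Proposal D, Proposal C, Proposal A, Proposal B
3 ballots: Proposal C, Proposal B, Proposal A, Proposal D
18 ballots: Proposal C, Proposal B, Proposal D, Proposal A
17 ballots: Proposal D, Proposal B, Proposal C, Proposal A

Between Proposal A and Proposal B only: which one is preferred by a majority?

Proposal B

Proposal A is ranked above Proposal B on 8 ballots; Proposal B above Proposal A on 44.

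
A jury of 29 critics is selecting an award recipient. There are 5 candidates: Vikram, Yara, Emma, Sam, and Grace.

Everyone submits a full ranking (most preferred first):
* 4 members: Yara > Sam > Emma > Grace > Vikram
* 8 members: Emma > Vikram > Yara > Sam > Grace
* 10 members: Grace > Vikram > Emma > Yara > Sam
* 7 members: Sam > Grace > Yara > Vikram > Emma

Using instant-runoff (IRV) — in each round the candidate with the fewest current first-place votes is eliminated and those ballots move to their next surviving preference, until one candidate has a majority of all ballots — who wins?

Sam

Round 1: Vikram 0, Yara 4, Emma 8, Sam 7, Grace 10. Vikram eliminated.
Round 2: Yara 4, Emma 8, Sam 7, Grace 10. Yara eliminated.
Round 3: Emma 8, Sam 11, Grace 10. Emma eliminated.
Round 4: Sam 19, Grace 10. Sam has a majority (≥15).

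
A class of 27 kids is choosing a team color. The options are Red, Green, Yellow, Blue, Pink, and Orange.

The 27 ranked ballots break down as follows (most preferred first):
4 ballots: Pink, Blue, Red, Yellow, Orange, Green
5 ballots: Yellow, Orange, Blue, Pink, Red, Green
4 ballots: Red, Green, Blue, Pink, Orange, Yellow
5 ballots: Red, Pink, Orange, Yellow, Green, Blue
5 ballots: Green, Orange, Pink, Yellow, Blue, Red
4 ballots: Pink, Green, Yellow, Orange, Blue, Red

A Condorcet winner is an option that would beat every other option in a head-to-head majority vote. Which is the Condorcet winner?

Pink

Pink vs Red: 18–9
Pink vs Green: 18–9
Pink vs Yellow: 22–5
Pink vs Blue: 18–9
Pink vs Orange: 17–10
Pink beats every other option.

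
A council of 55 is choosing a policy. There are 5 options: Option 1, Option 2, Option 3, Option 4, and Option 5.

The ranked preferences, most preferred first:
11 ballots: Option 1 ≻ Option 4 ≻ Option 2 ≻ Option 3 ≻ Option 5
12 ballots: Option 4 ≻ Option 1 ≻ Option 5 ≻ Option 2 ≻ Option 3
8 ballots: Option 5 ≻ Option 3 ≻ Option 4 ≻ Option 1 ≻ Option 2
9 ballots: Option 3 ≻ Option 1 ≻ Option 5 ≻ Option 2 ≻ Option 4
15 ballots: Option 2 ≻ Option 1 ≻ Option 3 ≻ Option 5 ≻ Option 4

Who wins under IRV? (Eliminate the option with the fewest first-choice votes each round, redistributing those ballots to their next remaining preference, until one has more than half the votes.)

Round 1: Option 1 11, Option 2 15, Option 3 9, Option 4 12, Option 5 8. Option 5 eliminated.
Round 2: Option 1 11, Option 2 15, Option 3 17, Option 4 12. Option 1 eliminated.
Round 3: Option 2 15, Option 3 17, Option 4 23. Option 2 eliminated.
Round 4: Option 3 32, Option 4 23. Option 3 has a majority (≥28).

Option 3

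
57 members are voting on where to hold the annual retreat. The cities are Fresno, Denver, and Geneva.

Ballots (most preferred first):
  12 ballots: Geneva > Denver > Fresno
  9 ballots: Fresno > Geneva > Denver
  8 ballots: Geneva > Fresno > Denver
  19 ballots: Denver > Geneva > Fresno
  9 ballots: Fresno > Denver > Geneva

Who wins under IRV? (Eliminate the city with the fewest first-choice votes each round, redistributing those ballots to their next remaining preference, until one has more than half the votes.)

Geneva

Round 1: Fresno 18, Denver 19, Geneva 20. Fresno eliminated.
Round 2: Denver 28, Geneva 29. Geneva has a majority (≥29).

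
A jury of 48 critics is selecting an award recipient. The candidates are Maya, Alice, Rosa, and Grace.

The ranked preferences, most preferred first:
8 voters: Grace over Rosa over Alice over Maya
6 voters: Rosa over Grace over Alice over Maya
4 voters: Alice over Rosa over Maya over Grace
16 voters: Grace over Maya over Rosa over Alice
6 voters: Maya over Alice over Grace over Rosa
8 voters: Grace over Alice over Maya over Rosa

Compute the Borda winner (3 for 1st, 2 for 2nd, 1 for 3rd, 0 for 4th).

Maya: 8×0 + 6×0 + 4×1 + 16×2 + 6×3 + 8×1 = 62
Alice: 8×1 + 6×1 + 4×3 + 16×0 + 6×2 + 8×2 = 54
Rosa: 8×2 + 6×3 + 4×2 + 16×1 + 6×0 + 8×0 = 58
Grace: 8×3 + 6×2 + 4×0 + 16×3 + 6×1 + 8×3 = 114

Grace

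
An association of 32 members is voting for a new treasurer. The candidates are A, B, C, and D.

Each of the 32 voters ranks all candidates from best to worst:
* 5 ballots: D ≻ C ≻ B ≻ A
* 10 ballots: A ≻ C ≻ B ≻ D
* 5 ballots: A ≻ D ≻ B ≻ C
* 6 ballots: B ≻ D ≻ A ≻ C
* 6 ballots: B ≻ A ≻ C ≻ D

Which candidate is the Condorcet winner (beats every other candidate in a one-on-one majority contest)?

B vs A: 17–15
B vs C: 17–15
B vs D: 22–10
B beats every other candidate.

B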